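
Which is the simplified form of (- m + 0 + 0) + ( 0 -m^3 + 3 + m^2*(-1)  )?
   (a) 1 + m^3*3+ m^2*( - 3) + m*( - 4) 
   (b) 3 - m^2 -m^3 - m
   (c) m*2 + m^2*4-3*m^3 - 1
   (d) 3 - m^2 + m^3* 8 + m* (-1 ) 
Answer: b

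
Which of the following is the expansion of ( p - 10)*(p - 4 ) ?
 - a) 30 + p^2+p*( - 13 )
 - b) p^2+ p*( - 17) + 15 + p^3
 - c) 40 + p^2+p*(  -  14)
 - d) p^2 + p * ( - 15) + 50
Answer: c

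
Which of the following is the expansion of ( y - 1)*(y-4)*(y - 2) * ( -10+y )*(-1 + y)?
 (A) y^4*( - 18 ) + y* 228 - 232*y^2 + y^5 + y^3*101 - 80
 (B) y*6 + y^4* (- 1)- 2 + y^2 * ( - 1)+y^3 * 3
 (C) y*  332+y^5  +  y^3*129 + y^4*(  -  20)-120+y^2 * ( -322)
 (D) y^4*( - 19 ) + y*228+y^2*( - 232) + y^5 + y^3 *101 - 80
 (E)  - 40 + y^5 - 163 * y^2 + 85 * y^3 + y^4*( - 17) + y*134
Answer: A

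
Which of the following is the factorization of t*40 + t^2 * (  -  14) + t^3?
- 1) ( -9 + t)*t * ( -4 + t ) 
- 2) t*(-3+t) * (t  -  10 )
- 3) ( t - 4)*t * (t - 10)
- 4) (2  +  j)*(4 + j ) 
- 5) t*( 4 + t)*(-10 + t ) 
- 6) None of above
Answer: 3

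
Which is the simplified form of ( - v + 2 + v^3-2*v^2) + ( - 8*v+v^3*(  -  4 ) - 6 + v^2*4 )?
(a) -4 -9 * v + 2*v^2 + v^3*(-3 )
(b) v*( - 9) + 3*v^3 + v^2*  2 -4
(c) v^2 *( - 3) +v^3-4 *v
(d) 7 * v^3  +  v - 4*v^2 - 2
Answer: a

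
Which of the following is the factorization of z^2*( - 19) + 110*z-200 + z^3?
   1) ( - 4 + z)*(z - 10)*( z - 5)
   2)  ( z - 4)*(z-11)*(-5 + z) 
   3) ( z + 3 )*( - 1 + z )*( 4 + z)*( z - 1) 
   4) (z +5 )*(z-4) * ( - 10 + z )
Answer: 1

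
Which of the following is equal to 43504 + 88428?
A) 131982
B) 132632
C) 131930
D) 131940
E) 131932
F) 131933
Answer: E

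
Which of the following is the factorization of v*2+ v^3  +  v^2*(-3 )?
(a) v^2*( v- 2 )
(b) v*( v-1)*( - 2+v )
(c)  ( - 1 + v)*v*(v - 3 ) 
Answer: b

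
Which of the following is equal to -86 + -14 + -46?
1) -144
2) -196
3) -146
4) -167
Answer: 3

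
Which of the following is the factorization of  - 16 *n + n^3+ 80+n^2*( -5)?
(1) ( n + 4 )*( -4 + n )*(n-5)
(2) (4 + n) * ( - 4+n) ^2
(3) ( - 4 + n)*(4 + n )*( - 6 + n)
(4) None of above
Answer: 1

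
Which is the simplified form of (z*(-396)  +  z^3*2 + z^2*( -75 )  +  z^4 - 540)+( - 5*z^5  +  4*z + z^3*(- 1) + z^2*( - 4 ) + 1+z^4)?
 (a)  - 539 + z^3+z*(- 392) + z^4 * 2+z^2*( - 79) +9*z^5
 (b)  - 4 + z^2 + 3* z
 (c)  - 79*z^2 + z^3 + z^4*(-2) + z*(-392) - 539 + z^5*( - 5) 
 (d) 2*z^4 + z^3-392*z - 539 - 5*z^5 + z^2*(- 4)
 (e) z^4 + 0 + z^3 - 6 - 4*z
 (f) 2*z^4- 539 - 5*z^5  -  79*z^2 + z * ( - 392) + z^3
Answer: f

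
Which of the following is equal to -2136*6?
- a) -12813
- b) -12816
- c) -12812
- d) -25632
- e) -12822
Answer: b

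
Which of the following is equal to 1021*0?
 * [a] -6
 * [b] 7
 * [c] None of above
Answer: c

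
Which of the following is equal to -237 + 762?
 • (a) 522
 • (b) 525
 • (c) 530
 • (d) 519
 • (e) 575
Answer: b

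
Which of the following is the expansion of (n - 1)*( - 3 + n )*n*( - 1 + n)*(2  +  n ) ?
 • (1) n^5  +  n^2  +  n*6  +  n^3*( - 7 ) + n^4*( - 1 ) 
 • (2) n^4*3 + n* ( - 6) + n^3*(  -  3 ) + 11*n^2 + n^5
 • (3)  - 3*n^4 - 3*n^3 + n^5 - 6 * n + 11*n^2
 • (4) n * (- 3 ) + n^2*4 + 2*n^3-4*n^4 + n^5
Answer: 3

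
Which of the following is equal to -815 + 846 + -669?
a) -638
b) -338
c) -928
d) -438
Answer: a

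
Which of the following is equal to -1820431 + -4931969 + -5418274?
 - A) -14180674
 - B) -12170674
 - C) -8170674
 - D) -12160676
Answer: B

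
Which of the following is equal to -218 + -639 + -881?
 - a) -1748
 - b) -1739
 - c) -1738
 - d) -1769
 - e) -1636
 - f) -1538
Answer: c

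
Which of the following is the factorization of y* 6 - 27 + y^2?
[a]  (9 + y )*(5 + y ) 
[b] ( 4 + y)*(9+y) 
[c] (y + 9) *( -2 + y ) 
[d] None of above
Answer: d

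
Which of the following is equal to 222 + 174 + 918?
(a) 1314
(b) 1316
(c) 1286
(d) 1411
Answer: a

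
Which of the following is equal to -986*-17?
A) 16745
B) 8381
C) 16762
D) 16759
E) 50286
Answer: C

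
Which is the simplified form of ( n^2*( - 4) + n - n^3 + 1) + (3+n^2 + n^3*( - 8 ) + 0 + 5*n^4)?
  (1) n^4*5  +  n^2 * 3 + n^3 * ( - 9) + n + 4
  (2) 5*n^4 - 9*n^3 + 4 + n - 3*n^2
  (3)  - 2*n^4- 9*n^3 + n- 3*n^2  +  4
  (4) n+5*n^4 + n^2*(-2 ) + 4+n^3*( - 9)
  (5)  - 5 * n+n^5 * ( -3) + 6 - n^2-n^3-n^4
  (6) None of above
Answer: 2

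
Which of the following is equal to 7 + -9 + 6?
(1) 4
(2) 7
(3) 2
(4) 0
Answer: 1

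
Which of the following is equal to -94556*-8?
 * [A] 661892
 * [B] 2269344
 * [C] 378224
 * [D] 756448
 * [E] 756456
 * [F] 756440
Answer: D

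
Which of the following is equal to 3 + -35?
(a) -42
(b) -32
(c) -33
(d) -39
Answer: b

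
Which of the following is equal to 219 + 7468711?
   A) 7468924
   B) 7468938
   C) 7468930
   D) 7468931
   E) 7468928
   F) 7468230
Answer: C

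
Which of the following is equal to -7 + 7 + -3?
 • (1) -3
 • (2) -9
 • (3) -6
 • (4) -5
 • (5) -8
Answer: 1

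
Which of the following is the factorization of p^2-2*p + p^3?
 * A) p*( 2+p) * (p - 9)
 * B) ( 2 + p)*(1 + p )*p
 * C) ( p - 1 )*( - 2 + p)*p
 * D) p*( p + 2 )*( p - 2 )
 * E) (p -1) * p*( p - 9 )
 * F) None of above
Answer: F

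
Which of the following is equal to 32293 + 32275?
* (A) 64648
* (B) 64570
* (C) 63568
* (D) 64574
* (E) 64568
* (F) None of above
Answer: E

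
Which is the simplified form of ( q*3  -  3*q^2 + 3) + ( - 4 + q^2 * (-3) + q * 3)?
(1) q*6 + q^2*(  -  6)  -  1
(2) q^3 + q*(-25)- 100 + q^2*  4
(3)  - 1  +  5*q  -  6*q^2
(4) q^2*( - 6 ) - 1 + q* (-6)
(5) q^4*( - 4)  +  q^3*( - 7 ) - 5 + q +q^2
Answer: 1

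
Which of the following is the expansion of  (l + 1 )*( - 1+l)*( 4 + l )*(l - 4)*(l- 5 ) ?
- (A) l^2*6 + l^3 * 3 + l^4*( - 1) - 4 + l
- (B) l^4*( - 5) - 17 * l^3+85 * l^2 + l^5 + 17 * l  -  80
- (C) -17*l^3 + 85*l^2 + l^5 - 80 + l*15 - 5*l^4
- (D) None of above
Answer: D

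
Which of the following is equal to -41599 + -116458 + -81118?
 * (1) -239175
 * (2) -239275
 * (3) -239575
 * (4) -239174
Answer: 1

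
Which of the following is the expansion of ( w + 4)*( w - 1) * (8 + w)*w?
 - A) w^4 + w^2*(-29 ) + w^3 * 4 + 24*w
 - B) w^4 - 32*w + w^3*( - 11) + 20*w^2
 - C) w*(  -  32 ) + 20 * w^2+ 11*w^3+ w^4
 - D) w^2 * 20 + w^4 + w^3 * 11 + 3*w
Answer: C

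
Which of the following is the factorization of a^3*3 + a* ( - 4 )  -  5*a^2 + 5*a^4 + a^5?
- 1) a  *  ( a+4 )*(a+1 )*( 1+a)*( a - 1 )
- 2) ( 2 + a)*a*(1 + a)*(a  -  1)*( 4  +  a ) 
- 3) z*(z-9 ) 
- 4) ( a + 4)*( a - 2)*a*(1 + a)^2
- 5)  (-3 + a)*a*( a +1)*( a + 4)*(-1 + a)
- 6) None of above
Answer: 1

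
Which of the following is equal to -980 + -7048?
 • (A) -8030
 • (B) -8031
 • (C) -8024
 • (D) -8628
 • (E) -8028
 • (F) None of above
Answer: E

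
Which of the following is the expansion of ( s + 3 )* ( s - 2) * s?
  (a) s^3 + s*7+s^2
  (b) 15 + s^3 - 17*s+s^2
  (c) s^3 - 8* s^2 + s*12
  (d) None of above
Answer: d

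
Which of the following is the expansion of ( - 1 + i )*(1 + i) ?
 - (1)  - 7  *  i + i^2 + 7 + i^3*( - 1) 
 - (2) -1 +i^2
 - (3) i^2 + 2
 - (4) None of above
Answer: 2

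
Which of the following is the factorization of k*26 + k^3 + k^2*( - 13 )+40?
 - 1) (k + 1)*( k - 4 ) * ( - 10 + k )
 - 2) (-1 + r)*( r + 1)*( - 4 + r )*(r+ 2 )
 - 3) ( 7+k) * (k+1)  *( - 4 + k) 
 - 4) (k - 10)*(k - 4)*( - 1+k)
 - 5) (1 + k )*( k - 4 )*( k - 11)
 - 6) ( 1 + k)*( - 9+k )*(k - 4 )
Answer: 1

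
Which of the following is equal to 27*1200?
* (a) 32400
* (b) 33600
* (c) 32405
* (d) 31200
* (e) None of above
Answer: a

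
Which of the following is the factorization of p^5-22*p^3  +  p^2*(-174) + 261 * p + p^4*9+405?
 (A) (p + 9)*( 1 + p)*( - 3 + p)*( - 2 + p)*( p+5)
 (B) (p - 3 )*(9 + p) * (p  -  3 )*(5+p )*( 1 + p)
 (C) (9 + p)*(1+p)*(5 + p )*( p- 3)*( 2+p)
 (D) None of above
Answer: B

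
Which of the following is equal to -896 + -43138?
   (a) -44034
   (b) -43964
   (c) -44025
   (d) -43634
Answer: a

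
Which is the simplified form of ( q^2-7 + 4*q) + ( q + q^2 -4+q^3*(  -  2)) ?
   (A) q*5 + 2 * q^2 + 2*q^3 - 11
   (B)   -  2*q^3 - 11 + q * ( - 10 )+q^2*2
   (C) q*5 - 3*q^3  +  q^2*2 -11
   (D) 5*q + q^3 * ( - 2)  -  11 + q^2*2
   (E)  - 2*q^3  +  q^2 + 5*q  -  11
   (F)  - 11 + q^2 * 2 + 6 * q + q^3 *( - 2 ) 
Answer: D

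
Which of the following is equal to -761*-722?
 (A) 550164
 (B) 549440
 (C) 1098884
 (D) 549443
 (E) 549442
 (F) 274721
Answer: E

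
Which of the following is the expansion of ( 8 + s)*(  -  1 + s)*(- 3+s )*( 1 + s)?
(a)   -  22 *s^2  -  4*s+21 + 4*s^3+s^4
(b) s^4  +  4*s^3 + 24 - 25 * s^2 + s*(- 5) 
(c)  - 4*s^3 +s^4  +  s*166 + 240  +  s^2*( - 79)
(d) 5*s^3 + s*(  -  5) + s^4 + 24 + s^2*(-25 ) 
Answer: d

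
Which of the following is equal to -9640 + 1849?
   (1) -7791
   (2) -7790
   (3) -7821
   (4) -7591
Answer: 1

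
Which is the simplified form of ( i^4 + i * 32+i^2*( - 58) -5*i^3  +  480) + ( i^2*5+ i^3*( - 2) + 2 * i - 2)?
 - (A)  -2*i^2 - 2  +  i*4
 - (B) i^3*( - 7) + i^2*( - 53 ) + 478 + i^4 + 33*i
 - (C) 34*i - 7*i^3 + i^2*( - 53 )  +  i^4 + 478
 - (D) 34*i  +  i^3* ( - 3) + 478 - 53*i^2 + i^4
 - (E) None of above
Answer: C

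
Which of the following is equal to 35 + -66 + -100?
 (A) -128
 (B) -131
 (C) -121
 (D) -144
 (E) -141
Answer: B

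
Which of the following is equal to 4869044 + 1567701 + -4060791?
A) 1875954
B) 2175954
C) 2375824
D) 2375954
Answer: D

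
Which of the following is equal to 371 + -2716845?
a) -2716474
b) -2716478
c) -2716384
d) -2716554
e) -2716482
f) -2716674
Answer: a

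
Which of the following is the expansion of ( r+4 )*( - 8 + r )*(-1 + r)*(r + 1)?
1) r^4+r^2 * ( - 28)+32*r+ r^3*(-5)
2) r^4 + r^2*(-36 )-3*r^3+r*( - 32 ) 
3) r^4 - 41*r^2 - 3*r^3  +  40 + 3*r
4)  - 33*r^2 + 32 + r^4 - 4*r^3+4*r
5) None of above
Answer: 4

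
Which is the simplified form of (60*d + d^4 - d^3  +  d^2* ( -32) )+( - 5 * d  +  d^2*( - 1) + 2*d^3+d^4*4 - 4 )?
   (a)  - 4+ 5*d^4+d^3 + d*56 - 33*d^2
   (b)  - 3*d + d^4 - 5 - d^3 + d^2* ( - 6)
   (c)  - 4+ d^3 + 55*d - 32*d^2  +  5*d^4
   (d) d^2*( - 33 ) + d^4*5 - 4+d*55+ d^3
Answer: d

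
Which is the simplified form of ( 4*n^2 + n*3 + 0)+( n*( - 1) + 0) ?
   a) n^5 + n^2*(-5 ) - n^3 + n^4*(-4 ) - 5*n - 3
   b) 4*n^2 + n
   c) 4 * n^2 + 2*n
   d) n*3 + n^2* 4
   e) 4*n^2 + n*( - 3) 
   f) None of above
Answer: c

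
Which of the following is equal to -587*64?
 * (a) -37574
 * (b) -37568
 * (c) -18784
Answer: b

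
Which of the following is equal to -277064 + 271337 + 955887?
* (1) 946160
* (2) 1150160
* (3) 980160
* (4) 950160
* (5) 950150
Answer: 4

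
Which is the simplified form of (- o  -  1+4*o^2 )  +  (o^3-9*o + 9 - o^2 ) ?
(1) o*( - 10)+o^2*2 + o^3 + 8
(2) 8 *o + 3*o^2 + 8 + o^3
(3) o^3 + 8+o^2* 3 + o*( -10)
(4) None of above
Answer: 3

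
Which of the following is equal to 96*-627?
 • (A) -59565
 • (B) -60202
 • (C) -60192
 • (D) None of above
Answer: C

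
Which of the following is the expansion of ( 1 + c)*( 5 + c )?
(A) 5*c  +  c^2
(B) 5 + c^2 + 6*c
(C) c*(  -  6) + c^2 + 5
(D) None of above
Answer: B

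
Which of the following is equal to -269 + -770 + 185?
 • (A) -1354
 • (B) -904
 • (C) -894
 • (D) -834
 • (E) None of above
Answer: E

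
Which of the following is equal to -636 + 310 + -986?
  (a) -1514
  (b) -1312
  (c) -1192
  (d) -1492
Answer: b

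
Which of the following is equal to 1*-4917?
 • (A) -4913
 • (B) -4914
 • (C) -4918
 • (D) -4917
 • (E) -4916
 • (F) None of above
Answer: D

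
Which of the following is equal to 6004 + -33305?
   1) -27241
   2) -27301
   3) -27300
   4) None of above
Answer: 2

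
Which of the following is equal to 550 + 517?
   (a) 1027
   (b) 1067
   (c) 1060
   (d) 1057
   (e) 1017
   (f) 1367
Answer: b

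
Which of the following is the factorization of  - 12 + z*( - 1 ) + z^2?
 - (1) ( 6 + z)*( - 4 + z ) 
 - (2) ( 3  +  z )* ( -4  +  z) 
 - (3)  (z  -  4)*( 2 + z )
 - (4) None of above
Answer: 2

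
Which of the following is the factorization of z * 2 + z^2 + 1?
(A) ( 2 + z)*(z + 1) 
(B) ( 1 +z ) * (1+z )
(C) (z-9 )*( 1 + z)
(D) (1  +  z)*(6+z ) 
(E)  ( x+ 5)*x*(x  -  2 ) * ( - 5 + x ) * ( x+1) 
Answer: B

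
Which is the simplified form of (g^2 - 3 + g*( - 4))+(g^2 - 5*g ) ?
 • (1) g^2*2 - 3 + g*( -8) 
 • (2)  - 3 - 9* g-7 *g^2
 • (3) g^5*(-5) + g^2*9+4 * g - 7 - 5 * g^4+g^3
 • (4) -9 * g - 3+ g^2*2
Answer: 4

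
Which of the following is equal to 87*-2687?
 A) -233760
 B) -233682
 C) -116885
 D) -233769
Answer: D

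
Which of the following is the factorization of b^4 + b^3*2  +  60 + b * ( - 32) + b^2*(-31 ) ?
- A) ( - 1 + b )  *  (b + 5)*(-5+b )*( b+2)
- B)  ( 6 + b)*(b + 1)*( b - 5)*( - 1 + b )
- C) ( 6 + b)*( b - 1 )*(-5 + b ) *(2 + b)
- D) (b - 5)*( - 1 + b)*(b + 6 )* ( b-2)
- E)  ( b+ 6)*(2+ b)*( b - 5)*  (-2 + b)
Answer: C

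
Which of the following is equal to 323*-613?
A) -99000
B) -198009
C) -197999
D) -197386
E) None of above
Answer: C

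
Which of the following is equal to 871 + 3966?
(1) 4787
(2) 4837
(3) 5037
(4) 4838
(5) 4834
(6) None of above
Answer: 2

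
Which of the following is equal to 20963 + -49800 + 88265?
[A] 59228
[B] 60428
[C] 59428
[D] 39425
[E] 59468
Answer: C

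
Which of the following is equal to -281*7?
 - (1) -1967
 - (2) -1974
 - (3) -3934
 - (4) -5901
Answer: 1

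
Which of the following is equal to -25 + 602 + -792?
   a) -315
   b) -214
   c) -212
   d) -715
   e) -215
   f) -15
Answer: e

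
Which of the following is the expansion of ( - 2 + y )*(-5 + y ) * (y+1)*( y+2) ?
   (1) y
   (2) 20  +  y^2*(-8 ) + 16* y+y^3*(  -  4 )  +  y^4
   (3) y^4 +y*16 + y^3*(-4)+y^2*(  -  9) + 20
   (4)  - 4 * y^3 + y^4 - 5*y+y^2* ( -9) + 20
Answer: 3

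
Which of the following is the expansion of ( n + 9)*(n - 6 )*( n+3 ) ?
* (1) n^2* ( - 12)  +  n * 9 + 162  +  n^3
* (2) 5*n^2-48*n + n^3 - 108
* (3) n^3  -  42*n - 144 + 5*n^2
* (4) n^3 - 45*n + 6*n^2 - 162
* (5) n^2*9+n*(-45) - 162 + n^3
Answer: 4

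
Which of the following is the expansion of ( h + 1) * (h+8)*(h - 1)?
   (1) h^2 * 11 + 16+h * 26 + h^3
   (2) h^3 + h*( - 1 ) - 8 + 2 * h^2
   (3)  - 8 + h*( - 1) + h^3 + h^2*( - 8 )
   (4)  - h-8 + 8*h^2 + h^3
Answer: 4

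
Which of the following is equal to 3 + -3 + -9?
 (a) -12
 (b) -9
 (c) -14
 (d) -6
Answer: b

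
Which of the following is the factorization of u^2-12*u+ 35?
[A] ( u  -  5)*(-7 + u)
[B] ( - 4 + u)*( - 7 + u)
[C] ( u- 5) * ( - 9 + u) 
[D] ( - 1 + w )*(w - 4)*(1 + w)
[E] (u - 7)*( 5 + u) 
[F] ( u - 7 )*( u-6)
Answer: A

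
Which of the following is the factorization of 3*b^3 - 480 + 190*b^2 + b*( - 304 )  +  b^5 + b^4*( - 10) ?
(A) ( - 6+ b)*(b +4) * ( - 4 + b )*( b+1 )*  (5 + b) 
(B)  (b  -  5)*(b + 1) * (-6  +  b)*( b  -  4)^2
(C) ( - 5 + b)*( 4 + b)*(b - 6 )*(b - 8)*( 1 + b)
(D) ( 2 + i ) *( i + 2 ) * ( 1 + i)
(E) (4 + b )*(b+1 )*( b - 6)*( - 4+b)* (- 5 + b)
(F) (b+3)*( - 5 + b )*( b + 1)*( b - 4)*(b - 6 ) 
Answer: E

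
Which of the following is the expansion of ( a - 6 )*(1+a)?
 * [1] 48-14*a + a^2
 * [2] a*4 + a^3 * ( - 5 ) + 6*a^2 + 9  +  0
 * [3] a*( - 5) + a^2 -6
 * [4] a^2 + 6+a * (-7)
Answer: 3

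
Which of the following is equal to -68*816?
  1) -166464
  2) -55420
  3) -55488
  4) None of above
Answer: 3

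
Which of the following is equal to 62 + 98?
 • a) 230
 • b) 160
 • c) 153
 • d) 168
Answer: b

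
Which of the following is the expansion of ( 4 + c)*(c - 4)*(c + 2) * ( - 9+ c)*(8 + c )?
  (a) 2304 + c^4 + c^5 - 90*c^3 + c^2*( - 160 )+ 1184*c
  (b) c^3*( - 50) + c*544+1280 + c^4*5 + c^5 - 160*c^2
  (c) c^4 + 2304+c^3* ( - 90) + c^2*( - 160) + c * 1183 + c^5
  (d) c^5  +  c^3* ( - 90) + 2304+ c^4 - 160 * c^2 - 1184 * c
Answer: a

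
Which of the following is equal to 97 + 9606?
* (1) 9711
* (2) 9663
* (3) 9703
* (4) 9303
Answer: 3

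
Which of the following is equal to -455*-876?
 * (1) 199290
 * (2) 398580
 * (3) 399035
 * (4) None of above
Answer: 2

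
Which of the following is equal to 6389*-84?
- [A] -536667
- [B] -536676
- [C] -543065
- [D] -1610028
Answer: B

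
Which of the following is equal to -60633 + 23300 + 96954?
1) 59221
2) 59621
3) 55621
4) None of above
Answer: 2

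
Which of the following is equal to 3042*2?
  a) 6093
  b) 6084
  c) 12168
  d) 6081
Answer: b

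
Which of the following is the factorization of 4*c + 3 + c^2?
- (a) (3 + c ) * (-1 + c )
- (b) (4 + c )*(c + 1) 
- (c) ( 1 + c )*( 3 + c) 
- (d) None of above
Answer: c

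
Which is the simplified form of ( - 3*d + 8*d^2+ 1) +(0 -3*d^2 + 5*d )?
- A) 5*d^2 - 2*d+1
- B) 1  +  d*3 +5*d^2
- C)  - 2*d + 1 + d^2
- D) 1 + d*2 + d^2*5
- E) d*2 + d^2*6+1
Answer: D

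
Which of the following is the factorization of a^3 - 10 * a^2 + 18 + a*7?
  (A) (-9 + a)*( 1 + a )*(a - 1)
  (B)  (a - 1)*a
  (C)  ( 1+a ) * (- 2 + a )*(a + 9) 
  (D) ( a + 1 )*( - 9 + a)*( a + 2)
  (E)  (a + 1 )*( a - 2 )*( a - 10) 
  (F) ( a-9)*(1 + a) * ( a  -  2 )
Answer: F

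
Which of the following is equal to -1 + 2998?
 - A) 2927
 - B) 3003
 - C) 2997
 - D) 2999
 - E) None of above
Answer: C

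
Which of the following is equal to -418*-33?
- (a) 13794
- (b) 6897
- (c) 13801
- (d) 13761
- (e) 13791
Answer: a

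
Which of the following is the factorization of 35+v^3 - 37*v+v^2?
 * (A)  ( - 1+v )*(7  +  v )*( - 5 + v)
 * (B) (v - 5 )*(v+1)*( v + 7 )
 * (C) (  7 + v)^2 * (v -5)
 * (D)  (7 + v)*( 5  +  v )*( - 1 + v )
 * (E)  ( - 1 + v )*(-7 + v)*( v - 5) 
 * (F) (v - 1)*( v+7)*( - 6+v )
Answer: A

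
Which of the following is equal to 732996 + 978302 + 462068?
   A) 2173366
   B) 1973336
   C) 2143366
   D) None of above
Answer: A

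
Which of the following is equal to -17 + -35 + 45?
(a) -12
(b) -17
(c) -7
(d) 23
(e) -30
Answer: c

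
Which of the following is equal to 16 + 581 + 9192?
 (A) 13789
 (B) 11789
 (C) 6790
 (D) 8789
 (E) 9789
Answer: E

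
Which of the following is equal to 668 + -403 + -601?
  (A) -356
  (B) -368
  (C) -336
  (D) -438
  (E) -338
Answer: C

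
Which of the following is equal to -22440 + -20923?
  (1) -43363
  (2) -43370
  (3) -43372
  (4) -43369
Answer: 1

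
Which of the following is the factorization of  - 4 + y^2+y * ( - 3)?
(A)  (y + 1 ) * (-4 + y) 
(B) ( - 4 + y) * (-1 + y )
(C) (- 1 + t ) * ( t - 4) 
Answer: A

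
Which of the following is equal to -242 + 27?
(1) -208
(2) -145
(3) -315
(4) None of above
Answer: 4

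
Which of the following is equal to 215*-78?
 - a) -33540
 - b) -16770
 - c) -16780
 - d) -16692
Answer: b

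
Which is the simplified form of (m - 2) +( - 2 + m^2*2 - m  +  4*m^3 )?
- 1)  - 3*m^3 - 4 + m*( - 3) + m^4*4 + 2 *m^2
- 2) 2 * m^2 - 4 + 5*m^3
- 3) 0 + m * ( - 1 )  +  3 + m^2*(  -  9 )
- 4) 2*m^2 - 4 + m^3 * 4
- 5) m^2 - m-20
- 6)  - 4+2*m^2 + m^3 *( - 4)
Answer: 4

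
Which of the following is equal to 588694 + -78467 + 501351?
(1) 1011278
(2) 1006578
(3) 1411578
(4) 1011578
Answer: 4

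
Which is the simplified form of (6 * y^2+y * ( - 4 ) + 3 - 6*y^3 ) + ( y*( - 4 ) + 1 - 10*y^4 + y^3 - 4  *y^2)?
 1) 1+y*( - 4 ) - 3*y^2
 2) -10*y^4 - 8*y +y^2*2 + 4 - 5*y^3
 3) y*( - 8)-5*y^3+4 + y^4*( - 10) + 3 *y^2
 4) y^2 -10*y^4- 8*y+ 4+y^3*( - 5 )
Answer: 2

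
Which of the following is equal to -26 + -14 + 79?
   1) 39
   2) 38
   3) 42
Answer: 1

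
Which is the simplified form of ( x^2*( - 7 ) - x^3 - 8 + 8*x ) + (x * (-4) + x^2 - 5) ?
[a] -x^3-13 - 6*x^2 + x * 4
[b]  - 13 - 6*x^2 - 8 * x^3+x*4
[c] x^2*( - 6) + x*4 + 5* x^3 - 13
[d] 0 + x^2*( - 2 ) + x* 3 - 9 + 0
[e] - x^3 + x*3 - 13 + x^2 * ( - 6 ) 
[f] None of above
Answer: a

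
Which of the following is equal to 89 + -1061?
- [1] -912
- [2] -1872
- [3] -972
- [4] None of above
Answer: 3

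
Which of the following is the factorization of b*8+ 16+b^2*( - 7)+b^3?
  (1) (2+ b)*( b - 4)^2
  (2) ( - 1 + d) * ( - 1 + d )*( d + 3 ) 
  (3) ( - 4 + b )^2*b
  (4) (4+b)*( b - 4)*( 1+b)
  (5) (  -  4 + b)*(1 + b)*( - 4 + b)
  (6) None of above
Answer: 5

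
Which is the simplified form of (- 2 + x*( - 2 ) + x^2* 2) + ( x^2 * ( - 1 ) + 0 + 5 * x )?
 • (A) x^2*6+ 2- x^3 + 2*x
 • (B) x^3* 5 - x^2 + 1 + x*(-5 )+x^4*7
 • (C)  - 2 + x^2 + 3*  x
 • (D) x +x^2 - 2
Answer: C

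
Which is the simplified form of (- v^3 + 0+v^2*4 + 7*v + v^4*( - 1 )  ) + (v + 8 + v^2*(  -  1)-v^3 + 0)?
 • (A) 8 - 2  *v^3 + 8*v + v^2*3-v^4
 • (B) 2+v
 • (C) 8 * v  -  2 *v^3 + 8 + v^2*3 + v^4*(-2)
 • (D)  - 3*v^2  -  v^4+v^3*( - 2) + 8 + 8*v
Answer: A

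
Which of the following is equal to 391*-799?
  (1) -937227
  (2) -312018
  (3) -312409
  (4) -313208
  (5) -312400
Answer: 3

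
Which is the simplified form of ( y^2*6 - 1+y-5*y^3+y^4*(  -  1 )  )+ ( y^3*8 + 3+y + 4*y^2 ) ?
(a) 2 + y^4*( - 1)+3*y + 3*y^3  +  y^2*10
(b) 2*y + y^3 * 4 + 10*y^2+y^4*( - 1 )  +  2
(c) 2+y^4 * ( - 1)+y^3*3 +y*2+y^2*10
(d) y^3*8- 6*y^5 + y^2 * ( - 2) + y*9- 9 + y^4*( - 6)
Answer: c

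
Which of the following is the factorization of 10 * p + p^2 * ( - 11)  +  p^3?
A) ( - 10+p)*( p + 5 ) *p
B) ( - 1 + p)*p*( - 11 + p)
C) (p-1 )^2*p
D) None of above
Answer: D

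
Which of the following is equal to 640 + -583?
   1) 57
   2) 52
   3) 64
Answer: 1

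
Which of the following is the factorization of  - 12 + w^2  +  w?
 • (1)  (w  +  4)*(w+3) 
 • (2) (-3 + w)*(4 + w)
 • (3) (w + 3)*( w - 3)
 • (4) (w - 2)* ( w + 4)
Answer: 2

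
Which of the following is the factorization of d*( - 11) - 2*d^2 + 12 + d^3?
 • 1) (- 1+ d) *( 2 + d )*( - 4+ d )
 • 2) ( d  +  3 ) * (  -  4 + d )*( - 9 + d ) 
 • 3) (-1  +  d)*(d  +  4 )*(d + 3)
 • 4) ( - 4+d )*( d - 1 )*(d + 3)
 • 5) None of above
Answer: 4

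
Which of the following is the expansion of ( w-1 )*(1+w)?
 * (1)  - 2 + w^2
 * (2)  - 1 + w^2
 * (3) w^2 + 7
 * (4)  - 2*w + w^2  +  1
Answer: 2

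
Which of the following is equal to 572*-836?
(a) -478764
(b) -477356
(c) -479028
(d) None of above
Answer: d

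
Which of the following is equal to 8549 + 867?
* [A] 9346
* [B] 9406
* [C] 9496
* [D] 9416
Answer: D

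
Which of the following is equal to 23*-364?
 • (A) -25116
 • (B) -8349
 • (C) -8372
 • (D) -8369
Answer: C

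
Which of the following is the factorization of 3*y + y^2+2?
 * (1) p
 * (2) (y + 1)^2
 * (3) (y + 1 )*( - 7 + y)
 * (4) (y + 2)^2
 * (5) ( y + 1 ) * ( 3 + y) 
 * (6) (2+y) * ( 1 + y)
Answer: 6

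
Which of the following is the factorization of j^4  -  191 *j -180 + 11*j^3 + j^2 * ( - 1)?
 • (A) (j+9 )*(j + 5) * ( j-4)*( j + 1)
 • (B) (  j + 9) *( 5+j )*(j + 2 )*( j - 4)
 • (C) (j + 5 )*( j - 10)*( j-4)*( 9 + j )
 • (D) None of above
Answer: A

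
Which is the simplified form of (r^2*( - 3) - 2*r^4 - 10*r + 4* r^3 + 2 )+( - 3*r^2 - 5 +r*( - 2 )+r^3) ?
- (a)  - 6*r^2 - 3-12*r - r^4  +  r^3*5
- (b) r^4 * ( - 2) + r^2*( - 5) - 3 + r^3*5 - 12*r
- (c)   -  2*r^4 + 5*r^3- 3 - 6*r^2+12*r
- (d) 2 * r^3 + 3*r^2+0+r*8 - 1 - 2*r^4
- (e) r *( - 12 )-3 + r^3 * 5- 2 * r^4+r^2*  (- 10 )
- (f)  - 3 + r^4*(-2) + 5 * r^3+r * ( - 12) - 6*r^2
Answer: f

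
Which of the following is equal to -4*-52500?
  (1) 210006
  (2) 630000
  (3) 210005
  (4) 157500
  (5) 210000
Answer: 5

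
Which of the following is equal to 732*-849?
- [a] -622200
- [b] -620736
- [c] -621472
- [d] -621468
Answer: d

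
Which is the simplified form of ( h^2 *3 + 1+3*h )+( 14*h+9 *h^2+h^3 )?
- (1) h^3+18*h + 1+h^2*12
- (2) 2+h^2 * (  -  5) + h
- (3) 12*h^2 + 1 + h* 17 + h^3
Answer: 3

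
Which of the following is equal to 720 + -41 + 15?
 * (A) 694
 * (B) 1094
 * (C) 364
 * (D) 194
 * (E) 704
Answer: A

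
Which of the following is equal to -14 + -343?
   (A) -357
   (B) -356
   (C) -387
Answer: A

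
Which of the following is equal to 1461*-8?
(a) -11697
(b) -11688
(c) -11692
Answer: b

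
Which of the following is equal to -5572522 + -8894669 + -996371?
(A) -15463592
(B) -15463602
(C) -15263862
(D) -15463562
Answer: D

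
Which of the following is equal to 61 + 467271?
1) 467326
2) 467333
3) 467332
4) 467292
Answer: 3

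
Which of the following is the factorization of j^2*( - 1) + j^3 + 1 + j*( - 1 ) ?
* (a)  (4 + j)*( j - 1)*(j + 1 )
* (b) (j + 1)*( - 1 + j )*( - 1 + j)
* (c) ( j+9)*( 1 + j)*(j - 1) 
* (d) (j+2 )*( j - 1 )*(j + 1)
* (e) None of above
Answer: b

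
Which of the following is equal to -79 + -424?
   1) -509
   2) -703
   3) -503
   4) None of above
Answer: 3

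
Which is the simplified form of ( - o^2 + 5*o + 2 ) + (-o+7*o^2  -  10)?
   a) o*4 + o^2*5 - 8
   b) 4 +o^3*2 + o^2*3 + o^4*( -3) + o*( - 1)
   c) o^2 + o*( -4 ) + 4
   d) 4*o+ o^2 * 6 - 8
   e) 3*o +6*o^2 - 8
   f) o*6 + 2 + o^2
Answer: d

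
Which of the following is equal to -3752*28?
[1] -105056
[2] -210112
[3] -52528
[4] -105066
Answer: 1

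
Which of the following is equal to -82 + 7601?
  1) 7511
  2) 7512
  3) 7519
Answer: 3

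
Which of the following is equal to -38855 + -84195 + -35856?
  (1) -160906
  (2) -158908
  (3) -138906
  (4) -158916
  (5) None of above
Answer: 5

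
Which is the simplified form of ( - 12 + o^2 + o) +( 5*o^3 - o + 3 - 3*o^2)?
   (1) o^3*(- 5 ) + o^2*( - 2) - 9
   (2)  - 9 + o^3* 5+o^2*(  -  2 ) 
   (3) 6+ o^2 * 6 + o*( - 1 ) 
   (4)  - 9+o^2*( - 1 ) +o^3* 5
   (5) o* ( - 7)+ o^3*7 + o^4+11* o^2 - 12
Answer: 2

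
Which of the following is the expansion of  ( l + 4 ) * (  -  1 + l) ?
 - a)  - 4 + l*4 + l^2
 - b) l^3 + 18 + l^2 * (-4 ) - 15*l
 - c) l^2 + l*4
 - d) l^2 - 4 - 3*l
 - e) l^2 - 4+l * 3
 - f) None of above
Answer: e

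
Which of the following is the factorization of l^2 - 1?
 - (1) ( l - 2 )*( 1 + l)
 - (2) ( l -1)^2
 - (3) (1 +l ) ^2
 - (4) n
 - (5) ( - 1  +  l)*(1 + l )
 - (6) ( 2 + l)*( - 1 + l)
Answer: 5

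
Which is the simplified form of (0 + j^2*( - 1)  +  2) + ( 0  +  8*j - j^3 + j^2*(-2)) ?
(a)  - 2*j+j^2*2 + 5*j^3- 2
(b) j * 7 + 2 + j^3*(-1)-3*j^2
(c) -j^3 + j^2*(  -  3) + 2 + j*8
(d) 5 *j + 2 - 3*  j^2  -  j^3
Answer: c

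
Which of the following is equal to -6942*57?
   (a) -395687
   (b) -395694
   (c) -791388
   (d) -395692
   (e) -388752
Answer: b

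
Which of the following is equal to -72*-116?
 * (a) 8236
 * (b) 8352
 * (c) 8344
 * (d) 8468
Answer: b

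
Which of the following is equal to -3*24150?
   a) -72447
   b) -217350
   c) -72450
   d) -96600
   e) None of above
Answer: c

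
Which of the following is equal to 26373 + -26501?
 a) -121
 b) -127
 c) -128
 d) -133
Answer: c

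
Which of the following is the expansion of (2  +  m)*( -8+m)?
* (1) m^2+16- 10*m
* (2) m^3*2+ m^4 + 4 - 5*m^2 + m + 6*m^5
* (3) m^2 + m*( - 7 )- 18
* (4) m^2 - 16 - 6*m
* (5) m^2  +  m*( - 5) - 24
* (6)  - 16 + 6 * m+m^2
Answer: 4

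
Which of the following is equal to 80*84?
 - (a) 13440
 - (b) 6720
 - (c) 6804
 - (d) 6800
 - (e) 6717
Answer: b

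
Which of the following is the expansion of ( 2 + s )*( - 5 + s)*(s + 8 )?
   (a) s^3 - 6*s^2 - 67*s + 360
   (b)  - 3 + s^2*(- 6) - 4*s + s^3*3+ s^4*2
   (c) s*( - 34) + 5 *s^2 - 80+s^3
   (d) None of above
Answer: c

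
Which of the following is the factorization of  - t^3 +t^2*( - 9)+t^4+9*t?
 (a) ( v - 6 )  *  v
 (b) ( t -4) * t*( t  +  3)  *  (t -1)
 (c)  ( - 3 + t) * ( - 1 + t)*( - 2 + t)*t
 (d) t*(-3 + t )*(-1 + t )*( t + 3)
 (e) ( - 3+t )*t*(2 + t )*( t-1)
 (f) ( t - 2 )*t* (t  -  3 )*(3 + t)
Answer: d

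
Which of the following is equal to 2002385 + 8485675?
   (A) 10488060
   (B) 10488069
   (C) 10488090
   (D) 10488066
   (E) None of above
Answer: A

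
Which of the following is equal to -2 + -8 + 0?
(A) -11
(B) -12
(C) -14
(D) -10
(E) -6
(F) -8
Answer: D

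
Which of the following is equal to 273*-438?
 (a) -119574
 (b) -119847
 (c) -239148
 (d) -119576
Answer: a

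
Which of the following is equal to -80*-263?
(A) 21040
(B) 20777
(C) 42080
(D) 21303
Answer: A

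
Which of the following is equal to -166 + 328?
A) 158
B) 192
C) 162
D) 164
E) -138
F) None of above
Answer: C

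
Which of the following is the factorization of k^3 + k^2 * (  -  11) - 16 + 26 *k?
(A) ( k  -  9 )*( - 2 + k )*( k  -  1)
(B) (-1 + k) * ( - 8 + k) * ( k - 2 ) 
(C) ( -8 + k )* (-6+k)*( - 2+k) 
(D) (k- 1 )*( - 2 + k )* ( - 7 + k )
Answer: B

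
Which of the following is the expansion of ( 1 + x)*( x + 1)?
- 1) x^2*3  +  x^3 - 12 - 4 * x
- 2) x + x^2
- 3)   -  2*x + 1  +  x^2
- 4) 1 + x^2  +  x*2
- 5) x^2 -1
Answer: 4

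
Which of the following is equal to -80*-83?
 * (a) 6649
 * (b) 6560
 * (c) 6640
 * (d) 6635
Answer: c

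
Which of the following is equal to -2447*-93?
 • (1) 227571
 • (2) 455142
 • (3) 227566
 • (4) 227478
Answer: 1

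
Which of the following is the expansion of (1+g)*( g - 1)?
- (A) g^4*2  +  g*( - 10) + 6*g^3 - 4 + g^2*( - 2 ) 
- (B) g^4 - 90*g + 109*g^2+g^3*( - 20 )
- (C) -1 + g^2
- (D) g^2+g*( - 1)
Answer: C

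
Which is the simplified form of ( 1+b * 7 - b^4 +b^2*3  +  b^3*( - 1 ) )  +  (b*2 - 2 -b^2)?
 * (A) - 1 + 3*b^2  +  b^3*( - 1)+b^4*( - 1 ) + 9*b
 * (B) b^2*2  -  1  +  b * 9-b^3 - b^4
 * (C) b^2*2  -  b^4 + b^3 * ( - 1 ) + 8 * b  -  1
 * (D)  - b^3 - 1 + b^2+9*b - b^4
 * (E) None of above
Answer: B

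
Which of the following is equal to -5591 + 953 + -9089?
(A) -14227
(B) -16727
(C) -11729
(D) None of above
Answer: D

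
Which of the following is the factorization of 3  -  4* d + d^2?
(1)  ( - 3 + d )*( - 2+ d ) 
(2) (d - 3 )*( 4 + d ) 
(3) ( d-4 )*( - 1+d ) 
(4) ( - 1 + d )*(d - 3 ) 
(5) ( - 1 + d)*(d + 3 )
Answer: 4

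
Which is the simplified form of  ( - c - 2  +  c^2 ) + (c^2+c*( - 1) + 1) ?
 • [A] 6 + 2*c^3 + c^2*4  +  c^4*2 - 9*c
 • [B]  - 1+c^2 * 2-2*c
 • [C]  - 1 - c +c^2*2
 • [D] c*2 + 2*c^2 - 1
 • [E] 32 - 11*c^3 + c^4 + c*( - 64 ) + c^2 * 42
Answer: B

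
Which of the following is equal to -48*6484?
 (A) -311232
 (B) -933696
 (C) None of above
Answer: A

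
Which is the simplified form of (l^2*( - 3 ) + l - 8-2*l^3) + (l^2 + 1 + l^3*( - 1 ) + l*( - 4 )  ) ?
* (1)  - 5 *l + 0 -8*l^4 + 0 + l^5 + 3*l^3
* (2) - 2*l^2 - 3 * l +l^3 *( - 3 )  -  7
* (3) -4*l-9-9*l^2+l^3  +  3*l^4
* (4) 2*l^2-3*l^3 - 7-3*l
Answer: 2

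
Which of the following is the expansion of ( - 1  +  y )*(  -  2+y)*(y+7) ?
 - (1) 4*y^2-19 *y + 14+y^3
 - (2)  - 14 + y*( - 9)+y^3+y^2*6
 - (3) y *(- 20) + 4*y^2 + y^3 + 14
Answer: 1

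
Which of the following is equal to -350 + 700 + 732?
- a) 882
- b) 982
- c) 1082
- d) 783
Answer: c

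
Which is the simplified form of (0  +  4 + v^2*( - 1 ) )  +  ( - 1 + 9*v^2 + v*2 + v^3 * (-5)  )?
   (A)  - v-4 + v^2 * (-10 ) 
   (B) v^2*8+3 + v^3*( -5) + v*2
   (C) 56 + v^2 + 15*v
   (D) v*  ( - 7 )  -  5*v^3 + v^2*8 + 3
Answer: B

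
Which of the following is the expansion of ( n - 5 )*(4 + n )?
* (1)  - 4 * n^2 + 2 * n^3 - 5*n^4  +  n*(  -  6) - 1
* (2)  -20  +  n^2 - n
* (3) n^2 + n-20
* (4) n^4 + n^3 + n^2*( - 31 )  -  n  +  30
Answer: 2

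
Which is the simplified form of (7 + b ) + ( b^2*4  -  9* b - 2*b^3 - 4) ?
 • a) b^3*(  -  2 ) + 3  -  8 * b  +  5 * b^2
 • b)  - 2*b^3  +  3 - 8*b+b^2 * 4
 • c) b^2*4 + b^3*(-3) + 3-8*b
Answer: b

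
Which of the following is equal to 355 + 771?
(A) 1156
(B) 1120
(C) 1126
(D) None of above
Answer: C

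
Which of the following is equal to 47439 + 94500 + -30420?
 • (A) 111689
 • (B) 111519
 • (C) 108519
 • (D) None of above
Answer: B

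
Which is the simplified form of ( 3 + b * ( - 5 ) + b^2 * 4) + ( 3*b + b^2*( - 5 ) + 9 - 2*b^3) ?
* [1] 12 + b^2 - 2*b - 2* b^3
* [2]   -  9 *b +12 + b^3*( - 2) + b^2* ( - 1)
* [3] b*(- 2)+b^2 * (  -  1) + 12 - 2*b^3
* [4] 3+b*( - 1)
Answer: 3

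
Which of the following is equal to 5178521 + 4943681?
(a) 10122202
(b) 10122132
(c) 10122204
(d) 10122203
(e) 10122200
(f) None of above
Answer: a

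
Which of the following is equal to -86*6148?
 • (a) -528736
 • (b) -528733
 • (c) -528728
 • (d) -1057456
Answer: c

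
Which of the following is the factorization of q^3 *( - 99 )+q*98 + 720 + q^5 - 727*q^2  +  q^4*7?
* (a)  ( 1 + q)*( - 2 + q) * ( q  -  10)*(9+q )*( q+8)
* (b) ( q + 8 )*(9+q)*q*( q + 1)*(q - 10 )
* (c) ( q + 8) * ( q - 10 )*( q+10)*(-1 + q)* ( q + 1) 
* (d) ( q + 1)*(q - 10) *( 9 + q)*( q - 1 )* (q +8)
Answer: d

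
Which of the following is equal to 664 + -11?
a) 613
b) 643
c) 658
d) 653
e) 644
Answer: d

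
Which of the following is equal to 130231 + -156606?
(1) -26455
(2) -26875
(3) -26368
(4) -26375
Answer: 4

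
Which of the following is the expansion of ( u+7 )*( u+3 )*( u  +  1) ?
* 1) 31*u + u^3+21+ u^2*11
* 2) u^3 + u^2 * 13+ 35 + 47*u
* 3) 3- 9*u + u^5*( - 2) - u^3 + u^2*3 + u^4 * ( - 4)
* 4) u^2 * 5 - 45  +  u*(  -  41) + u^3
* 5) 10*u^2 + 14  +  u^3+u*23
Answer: 1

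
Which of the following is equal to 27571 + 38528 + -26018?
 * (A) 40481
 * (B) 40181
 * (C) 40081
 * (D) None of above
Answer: C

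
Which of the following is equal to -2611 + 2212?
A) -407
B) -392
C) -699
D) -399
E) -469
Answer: D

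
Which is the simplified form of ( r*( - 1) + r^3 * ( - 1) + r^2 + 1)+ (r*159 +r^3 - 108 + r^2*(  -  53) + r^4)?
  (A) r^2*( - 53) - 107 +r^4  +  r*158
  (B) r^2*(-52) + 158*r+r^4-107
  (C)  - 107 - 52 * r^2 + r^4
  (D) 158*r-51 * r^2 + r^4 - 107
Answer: B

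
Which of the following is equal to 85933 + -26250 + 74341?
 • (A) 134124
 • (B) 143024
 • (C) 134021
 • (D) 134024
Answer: D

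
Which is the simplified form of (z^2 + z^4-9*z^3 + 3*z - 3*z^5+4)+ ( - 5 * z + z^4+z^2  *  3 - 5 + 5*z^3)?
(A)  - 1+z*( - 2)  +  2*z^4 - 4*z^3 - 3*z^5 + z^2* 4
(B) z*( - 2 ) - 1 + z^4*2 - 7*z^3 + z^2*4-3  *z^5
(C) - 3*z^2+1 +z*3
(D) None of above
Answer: A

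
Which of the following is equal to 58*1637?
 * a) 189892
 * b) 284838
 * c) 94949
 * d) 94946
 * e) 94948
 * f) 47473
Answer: d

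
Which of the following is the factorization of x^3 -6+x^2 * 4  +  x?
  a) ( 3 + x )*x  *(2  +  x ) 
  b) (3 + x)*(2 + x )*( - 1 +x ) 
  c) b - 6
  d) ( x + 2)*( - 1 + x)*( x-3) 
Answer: b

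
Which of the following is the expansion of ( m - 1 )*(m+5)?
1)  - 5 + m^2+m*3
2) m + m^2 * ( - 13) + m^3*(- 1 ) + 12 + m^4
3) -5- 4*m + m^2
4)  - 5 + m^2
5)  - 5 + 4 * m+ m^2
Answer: 5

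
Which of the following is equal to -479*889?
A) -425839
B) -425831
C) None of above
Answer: B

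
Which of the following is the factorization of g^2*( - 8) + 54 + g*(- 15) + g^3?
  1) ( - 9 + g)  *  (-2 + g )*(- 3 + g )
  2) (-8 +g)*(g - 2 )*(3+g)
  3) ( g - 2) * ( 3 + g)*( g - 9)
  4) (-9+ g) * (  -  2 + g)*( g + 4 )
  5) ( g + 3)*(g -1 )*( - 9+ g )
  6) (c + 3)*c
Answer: 3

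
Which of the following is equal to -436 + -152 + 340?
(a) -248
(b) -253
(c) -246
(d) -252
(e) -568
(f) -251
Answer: a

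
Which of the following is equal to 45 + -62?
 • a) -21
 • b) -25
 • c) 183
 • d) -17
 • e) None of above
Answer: d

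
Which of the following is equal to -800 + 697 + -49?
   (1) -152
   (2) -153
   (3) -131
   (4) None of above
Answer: 1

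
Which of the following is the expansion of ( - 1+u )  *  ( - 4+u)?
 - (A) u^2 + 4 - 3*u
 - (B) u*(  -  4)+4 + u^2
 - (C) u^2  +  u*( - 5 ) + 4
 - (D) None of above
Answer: C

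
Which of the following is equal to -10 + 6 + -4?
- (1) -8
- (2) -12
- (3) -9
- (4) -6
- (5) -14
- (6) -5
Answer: 1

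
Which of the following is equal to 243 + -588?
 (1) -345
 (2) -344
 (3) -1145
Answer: 1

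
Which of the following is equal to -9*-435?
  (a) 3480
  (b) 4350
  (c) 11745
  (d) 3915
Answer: d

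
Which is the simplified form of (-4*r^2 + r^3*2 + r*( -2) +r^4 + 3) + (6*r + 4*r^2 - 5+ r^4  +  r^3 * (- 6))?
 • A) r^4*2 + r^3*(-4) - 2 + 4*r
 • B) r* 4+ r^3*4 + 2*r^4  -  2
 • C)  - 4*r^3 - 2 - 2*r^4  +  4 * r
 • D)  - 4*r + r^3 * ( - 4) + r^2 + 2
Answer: A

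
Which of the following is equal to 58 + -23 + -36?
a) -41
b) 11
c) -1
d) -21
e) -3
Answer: c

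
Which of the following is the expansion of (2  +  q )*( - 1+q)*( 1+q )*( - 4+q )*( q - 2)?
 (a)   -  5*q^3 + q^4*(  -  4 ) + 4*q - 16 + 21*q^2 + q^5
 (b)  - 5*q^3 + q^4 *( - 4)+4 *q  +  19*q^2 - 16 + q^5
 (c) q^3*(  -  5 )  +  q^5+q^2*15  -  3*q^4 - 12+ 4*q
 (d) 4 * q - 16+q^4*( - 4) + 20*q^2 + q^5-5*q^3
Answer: d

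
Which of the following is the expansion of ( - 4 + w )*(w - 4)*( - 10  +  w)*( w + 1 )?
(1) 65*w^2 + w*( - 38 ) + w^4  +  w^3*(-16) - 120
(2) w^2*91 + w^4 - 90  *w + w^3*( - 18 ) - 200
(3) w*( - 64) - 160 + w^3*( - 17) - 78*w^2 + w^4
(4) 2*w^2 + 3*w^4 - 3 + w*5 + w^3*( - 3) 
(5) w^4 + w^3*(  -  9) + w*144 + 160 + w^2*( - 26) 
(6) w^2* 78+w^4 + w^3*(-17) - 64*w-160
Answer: 6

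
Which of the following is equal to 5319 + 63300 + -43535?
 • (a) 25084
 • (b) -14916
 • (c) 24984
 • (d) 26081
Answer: a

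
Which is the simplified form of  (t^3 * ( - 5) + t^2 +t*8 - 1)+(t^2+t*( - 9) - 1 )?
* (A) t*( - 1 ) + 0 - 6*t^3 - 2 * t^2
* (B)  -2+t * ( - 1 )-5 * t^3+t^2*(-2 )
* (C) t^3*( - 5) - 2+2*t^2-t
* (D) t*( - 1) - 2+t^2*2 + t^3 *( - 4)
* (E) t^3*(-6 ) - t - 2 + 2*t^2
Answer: C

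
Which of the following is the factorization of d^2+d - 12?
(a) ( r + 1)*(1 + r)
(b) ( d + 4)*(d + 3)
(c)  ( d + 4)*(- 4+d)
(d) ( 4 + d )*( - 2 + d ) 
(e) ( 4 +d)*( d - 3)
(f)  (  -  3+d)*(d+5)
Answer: e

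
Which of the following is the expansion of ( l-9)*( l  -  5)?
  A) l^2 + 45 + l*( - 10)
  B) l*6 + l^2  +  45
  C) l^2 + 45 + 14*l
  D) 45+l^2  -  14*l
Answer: D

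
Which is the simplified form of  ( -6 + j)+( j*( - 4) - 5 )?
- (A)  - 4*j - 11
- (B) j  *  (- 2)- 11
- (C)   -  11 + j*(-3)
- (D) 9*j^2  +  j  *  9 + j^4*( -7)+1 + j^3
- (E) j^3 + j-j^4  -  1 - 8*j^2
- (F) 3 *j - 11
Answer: C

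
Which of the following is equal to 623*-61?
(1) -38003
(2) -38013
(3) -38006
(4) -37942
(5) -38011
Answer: 1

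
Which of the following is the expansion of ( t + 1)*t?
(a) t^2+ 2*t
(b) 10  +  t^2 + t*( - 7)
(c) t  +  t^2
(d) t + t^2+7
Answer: c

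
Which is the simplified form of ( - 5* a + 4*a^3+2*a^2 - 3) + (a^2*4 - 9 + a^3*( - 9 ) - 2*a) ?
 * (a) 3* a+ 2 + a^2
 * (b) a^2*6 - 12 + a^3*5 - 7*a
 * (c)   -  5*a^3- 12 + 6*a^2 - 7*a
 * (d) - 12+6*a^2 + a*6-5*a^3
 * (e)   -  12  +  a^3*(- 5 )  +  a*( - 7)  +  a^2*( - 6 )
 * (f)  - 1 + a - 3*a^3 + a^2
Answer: c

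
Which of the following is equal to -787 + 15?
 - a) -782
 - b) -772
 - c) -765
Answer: b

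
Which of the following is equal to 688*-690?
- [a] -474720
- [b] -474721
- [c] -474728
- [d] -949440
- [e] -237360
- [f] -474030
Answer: a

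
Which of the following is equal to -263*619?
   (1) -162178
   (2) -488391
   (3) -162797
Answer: 3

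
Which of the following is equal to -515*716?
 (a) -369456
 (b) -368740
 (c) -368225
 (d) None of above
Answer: b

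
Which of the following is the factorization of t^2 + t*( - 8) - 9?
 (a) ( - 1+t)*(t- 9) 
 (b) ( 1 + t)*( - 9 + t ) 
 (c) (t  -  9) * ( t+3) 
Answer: b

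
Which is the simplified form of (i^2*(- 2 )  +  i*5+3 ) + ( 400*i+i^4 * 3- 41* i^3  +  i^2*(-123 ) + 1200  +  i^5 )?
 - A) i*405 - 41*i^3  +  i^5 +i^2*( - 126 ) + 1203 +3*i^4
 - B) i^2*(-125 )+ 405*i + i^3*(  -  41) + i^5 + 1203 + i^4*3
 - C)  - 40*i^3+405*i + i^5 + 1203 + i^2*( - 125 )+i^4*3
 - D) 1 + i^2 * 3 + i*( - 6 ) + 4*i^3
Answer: B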